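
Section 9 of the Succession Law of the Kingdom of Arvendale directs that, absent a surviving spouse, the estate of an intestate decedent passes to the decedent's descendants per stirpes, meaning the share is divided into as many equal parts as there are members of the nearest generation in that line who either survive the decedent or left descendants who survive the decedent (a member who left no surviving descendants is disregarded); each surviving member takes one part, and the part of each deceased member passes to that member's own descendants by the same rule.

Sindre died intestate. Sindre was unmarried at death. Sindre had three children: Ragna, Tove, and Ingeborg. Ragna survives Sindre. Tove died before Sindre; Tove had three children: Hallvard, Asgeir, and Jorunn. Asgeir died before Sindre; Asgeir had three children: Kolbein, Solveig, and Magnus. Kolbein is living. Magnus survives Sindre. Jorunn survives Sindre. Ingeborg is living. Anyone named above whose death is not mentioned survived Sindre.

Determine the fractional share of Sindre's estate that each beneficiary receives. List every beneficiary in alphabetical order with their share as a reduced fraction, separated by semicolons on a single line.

Hallvard 1/9; Ingeborg 1/3; Jorunn 1/9; Kolbein 1/27; Magnus 1/27; Ragna 1/3; Solveig 1/27

There is no surviving spouse, so the entire estate passes to Sindre's descendants per stirpes.
The estate is divided into 3 equal shares of 1/3 among Ragna, Tove, Ingeborg.
Ragna is living and takes 1/3.
Tove predeceased; the 1/3 allotted to Tove's branch passes to Tove's issue by representation.
The 1/3 is divided into 3 equal shares of 1/9 among Hallvard, Asgeir, Jorunn.
Hallvard is living and takes 1/9.
Asgeir predeceased; the 1/9 allotted to Asgeir's branch passes to Asgeir's issue by representation.
The 1/9 is divided into 3 equal shares of 1/27 among Kolbein, Solveig, Magnus.
Kolbein is living and takes 1/27.
Solveig is living and takes 1/27.
Magnus is living and takes 1/27.
Jorunn is living and takes 1/9.
Ingeborg is living and takes 1/3.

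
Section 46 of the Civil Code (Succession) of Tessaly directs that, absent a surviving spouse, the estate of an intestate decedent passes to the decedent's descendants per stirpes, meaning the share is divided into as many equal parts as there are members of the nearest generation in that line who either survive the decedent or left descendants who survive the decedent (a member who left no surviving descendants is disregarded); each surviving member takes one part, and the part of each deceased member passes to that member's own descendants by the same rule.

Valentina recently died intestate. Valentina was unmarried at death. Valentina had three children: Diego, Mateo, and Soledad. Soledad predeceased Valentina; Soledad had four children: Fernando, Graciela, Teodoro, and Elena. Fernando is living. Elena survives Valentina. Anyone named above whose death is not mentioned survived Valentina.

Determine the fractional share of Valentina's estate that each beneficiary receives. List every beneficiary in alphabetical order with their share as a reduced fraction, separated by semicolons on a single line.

There is no surviving spouse, so the entire estate passes to Valentina's descendants per stirpes.
The estate is divided into 3 equal shares of 1/3 among Diego, Mateo, Soledad.
Diego is living and takes 1/3.
Mateo is living and takes 1/3.
Soledad predeceased; the 1/3 allotted to Soledad's branch passes to Soledad's issue by representation.
The 1/3 is divided into 4 equal shares of 1/12 among Fernando, Graciela, Teodoro, Elena.
Fernando is living and takes 1/12.
Graciela is living and takes 1/12.
Teodoro is living and takes 1/12.
Elena is living and takes 1/12.

Diego 1/3; Elena 1/12; Fernando 1/12; Graciela 1/12; Mateo 1/3; Teodoro 1/12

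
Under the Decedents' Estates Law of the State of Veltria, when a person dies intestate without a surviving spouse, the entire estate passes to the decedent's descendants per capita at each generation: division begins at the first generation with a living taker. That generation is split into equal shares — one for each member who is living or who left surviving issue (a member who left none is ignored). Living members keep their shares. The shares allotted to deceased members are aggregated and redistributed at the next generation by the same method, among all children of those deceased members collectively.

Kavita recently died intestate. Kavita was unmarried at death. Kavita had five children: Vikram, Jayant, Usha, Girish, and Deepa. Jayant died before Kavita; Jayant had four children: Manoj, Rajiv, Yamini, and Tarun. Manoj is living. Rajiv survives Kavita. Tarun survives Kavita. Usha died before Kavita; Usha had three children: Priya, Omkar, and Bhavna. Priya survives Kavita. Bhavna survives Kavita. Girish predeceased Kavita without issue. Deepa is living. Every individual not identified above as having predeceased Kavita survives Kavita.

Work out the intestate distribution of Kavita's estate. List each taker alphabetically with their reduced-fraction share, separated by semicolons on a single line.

Bhavna 1/14; Deepa 1/4; Manoj 1/14; Omkar 1/14; Priya 1/14; Rajiv 1/14; Tarun 1/14; Vikram 1/4; Yamini 1/14

There is no surviving spouse, so the entire estate passes to Kavita's descendants per capita at each generation.
At generation 1 (Vikram, Jayant, Usha, Deepa) there are 4 shares of (1)/4 = 1/4 each.
Living: Vikram and Deepa — each takes 1/4.
Deceased: Jayant and Usha. Their combined 1/2 is pooled and carried to generation 2.
At generation 2 (Manoj, Rajiv, Yamini, Tarun, Priya, Omkar, Bhavna) there are 7 shares of (1/2)/7 = 1/14 each.
Living: Manoj, Rajiv, Yamini, Tarun, Priya, Omkar, and Bhavna — each takes 1/14.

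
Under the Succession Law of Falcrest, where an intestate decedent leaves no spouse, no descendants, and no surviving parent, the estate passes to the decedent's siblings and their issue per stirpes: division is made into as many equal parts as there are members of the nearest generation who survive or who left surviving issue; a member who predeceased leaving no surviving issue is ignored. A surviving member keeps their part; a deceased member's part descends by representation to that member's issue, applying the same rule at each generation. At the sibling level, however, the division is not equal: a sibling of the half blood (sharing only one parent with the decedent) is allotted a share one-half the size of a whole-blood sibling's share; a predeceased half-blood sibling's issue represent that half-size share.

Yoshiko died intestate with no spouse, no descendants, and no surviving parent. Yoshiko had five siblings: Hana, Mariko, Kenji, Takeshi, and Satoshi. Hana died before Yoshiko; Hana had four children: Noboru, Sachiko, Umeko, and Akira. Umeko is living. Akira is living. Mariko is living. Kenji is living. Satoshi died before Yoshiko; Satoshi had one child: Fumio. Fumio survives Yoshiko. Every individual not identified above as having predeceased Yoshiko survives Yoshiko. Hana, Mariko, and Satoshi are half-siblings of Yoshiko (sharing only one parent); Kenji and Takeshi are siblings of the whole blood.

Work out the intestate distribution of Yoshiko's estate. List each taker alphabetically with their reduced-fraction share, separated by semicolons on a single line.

No spouse, descendants, or parent survives, so the estate passes to Yoshiko's siblings per stirpes.
Half-blood siblings count for one-half the weight of whole-blood siblings at the initial division.
Dividing 1 in proportion to weights (total weight 7/2): Hana (weight 1/2) → 1/7; Mariko (weight 1/2) → 1/7; Kenji (weight 1) → 2/7; Takeshi (weight 1) → 2/7; Satoshi (weight 1/2) → 1/7.
Hana predeceased; the 1/7 allotted to Hana's branch passes to Hana's issue by representation.
The 1/7 is divided into 4 equal shares of 1/28 among Noboru, Sachiko, Umeko, Akira.
Noboru is living and takes 1/28.
Sachiko is living and takes 1/28.
Umeko is living and takes 1/28.
Akira is living and takes 1/28.
Mariko is living and takes 1/7.
Kenji is living and takes 2/7.
Takeshi is living and takes 2/7.
Satoshi predeceased; the 1/7 allotted to Satoshi's branch passes to Satoshi's issue by representation.
Fumio is the sole taker at this level and receives the full 1/7.

Akira 1/28; Fumio 1/7; Kenji 2/7; Mariko 1/7; Noboru 1/28; Sachiko 1/28; Takeshi 2/7; Umeko 1/28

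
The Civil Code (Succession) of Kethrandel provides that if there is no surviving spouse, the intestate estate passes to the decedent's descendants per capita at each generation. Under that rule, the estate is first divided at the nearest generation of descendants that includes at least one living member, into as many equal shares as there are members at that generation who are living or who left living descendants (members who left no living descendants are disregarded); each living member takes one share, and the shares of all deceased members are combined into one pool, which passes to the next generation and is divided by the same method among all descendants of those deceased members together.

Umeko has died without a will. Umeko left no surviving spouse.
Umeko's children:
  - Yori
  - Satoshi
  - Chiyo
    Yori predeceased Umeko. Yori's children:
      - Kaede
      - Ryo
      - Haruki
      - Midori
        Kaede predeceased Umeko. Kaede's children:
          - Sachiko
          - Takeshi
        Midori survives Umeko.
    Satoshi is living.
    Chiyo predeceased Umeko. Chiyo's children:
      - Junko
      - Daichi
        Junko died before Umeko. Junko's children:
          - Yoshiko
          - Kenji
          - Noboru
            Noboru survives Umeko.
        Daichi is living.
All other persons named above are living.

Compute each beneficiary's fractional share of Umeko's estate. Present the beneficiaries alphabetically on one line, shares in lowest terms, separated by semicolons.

Daichi 1/9; Haruki 1/9; Kenji 2/45; Midori 1/9; Noboru 2/45; Ryo 1/9; Sachiko 2/45; Satoshi 1/3; Takeshi 2/45; Yoshiko 2/45

There is no surviving spouse, so the entire estate passes to Umeko's descendants per capita at each generation.
At generation 1 (Yori, Satoshi, Chiyo) there are 3 shares of (1)/3 = 1/3 each.
Living: Satoshi — each takes 1/3.
Deceased: Yori and Chiyo. Their combined 2/3 is pooled and carried to generation 2.
At generation 2 (Kaede, Ryo, Haruki, Midori, Junko, Daichi) there are 6 shares of (2/3)/6 = 1/9 each.
Living: Ryo, Haruki, Midori, and Daichi — each takes 1/9.
Deceased: Kaede and Junko. Their combined 2/9 is pooled and carried to generation 3.
At generation 3 (Sachiko, Takeshi, Yoshiko, Kenji, Noboru) there are 5 shares of (2/9)/5 = 2/45 each.
Living: Sachiko, Takeshi, Yoshiko, Kenji, and Noboru — each takes 2/45.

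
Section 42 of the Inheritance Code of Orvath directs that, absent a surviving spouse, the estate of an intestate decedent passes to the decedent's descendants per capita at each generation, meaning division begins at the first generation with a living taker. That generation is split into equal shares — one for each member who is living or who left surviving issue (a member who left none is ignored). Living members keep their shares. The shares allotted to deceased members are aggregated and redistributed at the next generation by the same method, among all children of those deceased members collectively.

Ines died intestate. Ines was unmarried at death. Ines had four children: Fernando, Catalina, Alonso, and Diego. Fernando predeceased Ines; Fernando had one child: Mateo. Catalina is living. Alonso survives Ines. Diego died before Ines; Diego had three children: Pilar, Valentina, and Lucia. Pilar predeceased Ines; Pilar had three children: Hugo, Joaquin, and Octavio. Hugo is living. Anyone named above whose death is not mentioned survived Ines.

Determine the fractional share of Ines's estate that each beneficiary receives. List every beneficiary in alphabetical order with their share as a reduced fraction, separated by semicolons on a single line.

Alonso 1/4; Catalina 1/4; Hugo 1/24; Joaquin 1/24; Lucia 1/8; Mateo 1/8; Octavio 1/24; Valentina 1/8

There is no surviving spouse, so the entire estate passes to Ines's descendants per capita at each generation.
At generation 1 (Fernando, Catalina, Alonso, Diego) there are 4 shares of (1)/4 = 1/4 each.
Living: Catalina and Alonso — each takes 1/4.
Deceased: Fernando and Diego. Their combined 1/2 is pooled and carried to generation 2.
At generation 2 (Mateo, Pilar, Valentina, Lucia) there are 4 shares of (1/2)/4 = 1/8 each.
Living: Mateo, Valentina, and Lucia — each takes 1/8.
Deceased: Pilar. That 1/8 share is carried to generation 3.
At generation 3 (Hugo, Joaquin, Octavio) there are 3 shares of (1/8)/3 = 1/24 each.
Living: Hugo, Joaquin, and Octavio — each takes 1/24.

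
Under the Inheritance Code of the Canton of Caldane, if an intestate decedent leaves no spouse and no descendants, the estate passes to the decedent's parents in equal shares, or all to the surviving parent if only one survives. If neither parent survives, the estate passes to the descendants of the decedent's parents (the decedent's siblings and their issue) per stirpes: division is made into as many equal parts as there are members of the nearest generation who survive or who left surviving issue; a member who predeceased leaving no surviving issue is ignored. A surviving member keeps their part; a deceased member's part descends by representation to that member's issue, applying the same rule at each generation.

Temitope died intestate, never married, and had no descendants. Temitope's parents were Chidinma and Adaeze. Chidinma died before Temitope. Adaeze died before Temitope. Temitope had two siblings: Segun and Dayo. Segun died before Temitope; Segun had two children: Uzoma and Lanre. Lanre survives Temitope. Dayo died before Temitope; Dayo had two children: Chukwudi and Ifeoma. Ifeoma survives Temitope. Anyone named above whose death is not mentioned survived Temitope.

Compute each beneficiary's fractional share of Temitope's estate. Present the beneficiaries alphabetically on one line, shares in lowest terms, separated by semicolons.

Chukwudi 1/4; Ifeoma 1/4; Lanre 1/4; Uzoma 1/4

Neither parent survives and there are no descendants, so the estate passes to Temitope's siblings and their issue per stirpes.
The estate is divided into 2 equal shares of 1/2 among Segun, Dayo.
Segun predeceased; the 1/2 allotted to Segun's branch passes to Segun's issue by representation.
The 1/2 is divided into 2 equal shares of 1/4 among Uzoma, Lanre.
Uzoma is living and takes 1/4.
Lanre is living and takes 1/4.
Dayo predeceased; the 1/2 allotted to Dayo's branch passes to Dayo's issue by representation.
The 1/2 is divided into 2 equal shares of 1/4 among Chukwudi, Ifeoma.
Chukwudi is living and takes 1/4.
Ifeoma is living and takes 1/4.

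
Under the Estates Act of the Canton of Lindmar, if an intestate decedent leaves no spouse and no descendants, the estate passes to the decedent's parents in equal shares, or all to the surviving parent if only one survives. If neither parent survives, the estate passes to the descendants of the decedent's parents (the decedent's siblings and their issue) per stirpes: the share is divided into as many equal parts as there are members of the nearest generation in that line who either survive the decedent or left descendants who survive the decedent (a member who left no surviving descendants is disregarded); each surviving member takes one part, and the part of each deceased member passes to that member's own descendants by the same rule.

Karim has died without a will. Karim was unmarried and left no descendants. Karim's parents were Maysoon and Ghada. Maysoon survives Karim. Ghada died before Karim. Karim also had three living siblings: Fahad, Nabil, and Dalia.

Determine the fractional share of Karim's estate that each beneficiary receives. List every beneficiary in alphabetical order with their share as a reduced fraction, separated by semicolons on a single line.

Only one parent, Maysoon, survives, so Maysoon takes the entire estate. The siblings take nothing because a surviving parent has priority.

Maysoon 1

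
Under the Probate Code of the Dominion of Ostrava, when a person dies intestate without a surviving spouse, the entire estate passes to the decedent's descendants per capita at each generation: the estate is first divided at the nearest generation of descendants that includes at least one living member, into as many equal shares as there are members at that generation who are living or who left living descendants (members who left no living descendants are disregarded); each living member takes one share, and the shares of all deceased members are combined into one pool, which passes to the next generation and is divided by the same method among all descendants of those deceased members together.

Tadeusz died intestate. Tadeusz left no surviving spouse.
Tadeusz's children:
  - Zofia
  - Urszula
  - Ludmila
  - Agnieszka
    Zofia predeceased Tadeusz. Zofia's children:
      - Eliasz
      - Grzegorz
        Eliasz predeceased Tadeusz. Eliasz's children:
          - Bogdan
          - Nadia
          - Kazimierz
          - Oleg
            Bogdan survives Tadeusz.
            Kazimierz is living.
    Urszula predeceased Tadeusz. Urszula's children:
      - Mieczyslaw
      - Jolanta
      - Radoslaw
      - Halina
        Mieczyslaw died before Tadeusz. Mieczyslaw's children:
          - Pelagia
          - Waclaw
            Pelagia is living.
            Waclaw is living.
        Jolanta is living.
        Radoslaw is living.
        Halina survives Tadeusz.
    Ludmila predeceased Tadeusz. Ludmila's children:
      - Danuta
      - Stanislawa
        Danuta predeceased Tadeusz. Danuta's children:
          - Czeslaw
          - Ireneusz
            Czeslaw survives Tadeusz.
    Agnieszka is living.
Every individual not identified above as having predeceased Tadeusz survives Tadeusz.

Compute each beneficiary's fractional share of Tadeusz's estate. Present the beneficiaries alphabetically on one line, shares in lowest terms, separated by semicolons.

Agnieszka 1/4; Bogdan 9/256; Czeslaw 9/256; Grzegorz 3/32; Halina 3/32; Ireneusz 9/256; Jolanta 3/32; Kazimierz 9/256; Nadia 9/256; Oleg 9/256; Pelagia 9/256; Radoslaw 3/32; Stanislawa 3/32; Waclaw 9/256

There is no surviving spouse, so the entire estate passes to Tadeusz's descendants per capita at each generation.
At generation 1 (Zofia, Urszula, Ludmila, Agnieszka) there are 4 shares of (1)/4 = 1/4 each.
Living: Agnieszka — each takes 1/4.
Deceased: Zofia, Urszula, and Ludmila. Their combined 3/4 is pooled and carried to generation 2.
At generation 2 (Eliasz, Grzegorz, Mieczyslaw, Jolanta, Radoslaw, Halina, Danuta, Stanislawa) there are 8 shares of (3/4)/8 = 3/32 each.
Living: Grzegorz, Jolanta, Radoslaw, Halina, and Stanislawa — each takes 3/32.
Deceased: Eliasz, Mieczyslaw, and Danuta. Their combined 9/32 is pooled and carried to generation 3.
At generation 3 (Bogdan, Nadia, Kazimierz, Oleg, Pelagia, Waclaw, Czeslaw, Ireneusz) there are 8 shares of (9/32)/8 = 9/256 each.
Living: Bogdan, Nadia, Kazimierz, Oleg, Pelagia, Waclaw, Czeslaw, and Ireneusz — each takes 9/256.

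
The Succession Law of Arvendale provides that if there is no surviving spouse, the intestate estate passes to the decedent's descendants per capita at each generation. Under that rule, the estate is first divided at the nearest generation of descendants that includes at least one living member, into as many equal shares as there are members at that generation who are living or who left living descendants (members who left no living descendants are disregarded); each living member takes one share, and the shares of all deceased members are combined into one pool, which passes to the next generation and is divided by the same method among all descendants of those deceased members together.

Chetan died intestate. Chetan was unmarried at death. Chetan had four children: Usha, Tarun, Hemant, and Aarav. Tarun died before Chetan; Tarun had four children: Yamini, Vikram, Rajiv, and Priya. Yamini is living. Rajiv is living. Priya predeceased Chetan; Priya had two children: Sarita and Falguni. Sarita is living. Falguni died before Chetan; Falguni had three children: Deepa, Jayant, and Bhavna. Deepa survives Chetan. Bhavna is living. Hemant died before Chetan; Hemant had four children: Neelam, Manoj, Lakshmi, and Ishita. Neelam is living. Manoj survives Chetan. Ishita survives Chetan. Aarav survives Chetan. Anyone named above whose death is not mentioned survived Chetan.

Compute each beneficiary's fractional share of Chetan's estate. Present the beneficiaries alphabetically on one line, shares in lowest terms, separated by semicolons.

There is no surviving spouse, so the entire estate passes to Chetan's descendants per capita at each generation.
At generation 1 (Usha, Tarun, Hemant, Aarav) there are 4 shares of (1)/4 = 1/4 each.
Living: Usha and Aarav — each takes 1/4.
Deceased: Tarun and Hemant. Their combined 1/2 is pooled and carried to generation 2.
At generation 2 (Yamini, Vikram, Rajiv, Priya, Neelam, Manoj, Lakshmi, Ishita) there are 8 shares of (1/2)/8 = 1/16 each.
Living: Yamini, Vikram, Rajiv, Neelam, Manoj, Lakshmi, and Ishita — each takes 1/16.
Deceased: Priya. That 1/16 share is carried to generation 3.
At generation 3 (Sarita, Falguni) there are 2 shares of (1/16)/2 = 1/32 each.
Living: Sarita — each takes 1/32.
Deceased: Falguni. That 1/32 share is carried to generation 4.
At generation 4 (Deepa, Jayant, Bhavna) there are 3 shares of (1/32)/3 = 1/96 each.
Living: Deepa, Jayant, and Bhavna — each takes 1/96.

Aarav 1/4; Bhavna 1/96; Deepa 1/96; Ishita 1/16; Jayant 1/96; Lakshmi 1/16; Manoj 1/16; Neelam 1/16; Rajiv 1/16; Sarita 1/32; Usha 1/4; Vikram 1/16; Yamini 1/16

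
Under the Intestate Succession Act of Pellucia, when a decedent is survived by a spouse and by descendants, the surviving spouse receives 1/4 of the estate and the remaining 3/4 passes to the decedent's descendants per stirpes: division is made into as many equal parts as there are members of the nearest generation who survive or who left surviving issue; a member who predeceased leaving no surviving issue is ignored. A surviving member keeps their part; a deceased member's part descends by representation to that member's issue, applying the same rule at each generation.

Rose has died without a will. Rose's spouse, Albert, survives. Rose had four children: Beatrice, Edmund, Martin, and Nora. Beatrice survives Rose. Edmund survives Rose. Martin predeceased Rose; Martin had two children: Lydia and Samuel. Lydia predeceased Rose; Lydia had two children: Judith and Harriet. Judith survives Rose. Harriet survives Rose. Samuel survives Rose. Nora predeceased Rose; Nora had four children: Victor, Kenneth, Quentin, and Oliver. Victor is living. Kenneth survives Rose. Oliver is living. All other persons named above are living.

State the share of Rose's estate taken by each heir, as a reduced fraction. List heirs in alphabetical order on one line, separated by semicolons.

Albert, as surviving spouse, takes 1/4.
The remaining 3/4 passes to Rose's descendants per stirpes.
The 3/4 is divided into 4 equal shares of 3/16 among Beatrice, Edmund, Martin, Nora.
Beatrice is living and takes 3/16.
Edmund is living and takes 3/16.
Martin predeceased; the 3/16 allotted to Martin's branch passes to Martin's issue by representation.
The 3/16 is divided into 2 equal shares of 3/32 among Lydia, Samuel.
Lydia predeceased; the 3/32 allotted to Lydia's branch passes to Lydia's issue by representation.
The 3/32 is divided into 2 equal shares of 3/64 among Judith, Harriet.
Judith is living and takes 3/64.
Harriet is living and takes 3/64.
Samuel is living and takes 3/32.
Nora predeceased; the 3/16 allotted to Nora's branch passes to Nora's issue by representation.
The 3/16 is divided into 4 equal shares of 3/64 among Victor, Kenneth, Quentin, Oliver.
Victor is living and takes 3/64.
Kenneth is living and takes 3/64.
Quentin is living and takes 3/64.
Oliver is living and takes 3/64.

Albert 1/4; Beatrice 3/16; Edmund 3/16; Harriet 3/64; Judith 3/64; Kenneth 3/64; Oliver 3/64; Quentin 3/64; Samuel 3/32; Victor 3/64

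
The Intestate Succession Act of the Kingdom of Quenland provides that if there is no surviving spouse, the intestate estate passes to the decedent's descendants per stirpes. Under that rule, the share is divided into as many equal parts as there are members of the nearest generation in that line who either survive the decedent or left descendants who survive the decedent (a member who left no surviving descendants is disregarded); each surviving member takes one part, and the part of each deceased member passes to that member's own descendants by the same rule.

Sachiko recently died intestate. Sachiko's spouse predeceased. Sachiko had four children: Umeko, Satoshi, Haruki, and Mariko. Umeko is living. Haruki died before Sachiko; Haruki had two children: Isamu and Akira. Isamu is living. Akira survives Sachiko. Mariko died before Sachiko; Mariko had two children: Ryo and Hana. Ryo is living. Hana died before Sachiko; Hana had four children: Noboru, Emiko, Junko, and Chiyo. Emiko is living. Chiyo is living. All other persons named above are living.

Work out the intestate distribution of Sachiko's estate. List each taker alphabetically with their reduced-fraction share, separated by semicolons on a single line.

There is no surviving spouse, so the entire estate passes to Sachiko's descendants per stirpes.
The estate is divided into 4 equal shares of 1/4 among Umeko, Satoshi, Haruki, Mariko.
Umeko is living and takes 1/4.
Satoshi is living and takes 1/4.
Haruki predeceased; the 1/4 allotted to Haruki's branch passes to Haruki's issue by representation.
The 1/4 is divided into 2 equal shares of 1/8 among Isamu, Akira.
Isamu is living and takes 1/8.
Akira is living and takes 1/8.
Mariko predeceased; the 1/4 allotted to Mariko's branch passes to Mariko's issue by representation.
The 1/4 is divided into 2 equal shares of 1/8 among Ryo, Hana.
Ryo is living and takes 1/8.
Hana predeceased; the 1/8 allotted to Hana's branch passes to Hana's issue by representation.
The 1/8 is divided into 4 equal shares of 1/32 among Noboru, Emiko, Junko, Chiyo.
Noboru is living and takes 1/32.
Emiko is living and takes 1/32.
Junko is living and takes 1/32.
Chiyo is living and takes 1/32.

Akira 1/8; Chiyo 1/32; Emiko 1/32; Isamu 1/8; Junko 1/32; Noboru 1/32; Ryo 1/8; Satoshi 1/4; Umeko 1/4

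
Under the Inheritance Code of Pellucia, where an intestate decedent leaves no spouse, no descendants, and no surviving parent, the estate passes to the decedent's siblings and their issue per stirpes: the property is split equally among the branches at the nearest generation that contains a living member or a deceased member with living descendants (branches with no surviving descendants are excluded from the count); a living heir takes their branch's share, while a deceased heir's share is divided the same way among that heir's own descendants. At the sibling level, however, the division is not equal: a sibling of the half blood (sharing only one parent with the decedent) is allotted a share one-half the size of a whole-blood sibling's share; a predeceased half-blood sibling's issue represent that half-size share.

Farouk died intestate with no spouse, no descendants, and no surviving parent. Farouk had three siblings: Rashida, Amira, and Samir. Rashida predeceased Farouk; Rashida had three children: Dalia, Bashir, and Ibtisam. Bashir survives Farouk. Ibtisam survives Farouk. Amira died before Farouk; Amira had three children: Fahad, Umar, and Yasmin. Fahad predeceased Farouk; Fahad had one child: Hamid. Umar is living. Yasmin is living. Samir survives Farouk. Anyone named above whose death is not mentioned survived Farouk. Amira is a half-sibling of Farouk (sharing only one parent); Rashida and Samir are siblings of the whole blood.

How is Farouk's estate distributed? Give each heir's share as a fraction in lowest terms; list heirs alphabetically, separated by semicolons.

No spouse, descendants, or parent survives, so the estate passes to Farouk's siblings per stirpes.
Half-blood siblings count for one-half the weight of whole-blood siblings at the initial division.
Dividing 1 in proportion to weights (total weight 5/2): Rashida (weight 1) → 2/5; Amira (weight 1/2) → 1/5; Samir (weight 1) → 2/5.
Rashida predeceased; the 2/5 allotted to Rashida's branch passes to Rashida's issue by representation.
The 2/5 is divided into 3 equal shares of 2/15 among Dalia, Bashir, Ibtisam.
Dalia is living and takes 2/15.
Bashir is living and takes 2/15.
Ibtisam is living and takes 2/15.
Amira predeceased; the 1/5 allotted to Amira's branch passes to Amira's issue by representation.
The 1/5 is divided into 3 equal shares of 1/15 among Fahad, Umar, Yasmin.
Fahad predeceased; the 1/15 allotted to Fahad's branch passes to Fahad's issue by representation.
Hamid is the sole taker at this level and receives the full 1/15.
Umar is living and takes 1/15.
Yasmin is living and takes 1/15.
Samir is living and takes 2/5.

Bashir 2/15; Dalia 2/15; Hamid 1/15; Ibtisam 2/15; Samir 2/5; Umar 1/15; Yasmin 1/15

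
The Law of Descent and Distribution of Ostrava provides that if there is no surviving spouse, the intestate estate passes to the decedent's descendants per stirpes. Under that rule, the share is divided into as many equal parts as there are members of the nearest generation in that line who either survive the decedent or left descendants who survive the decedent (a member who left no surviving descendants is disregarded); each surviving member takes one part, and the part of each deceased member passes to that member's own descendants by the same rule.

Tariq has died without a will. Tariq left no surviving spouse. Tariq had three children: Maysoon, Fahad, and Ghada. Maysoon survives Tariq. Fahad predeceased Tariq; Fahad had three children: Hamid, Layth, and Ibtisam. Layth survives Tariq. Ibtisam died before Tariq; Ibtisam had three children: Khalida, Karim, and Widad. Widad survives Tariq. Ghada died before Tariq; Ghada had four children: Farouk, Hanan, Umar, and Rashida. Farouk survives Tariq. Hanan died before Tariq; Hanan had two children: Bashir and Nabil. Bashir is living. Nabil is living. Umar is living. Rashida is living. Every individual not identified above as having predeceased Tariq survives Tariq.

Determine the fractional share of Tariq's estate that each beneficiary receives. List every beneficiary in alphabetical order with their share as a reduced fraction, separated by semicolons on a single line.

Bashir 1/24; Farouk 1/12; Hamid 1/9; Karim 1/27; Khalida 1/27; Layth 1/9; Maysoon 1/3; Nabil 1/24; Rashida 1/12; Umar 1/12; Widad 1/27

There is no surviving spouse, so the entire estate passes to Tariq's descendants per stirpes.
The estate is divided into 3 equal shares of 1/3 among Maysoon, Fahad, Ghada.
Maysoon is living and takes 1/3.
Fahad predeceased; the 1/3 allotted to Fahad's branch passes to Fahad's issue by representation.
The 1/3 is divided into 3 equal shares of 1/9 among Hamid, Layth, Ibtisam.
Hamid is living and takes 1/9.
Layth is living and takes 1/9.
Ibtisam predeceased; the 1/9 allotted to Ibtisam's branch passes to Ibtisam's issue by representation.
The 1/9 is divided into 3 equal shares of 1/27 among Khalida, Karim, Widad.
Khalida is living and takes 1/27.
Karim is living and takes 1/27.
Widad is living and takes 1/27.
Ghada predeceased; the 1/3 allotted to Ghada's branch passes to Ghada's issue by representation.
The 1/3 is divided into 4 equal shares of 1/12 among Farouk, Hanan, Umar, Rashida.
Farouk is living and takes 1/12.
Hanan predeceased; the 1/12 allotted to Hanan's branch passes to Hanan's issue by representation.
The 1/12 is divided into 2 equal shares of 1/24 among Bashir, Nabil.
Bashir is living and takes 1/24.
Nabil is living and takes 1/24.
Umar is living and takes 1/12.
Rashida is living and takes 1/12.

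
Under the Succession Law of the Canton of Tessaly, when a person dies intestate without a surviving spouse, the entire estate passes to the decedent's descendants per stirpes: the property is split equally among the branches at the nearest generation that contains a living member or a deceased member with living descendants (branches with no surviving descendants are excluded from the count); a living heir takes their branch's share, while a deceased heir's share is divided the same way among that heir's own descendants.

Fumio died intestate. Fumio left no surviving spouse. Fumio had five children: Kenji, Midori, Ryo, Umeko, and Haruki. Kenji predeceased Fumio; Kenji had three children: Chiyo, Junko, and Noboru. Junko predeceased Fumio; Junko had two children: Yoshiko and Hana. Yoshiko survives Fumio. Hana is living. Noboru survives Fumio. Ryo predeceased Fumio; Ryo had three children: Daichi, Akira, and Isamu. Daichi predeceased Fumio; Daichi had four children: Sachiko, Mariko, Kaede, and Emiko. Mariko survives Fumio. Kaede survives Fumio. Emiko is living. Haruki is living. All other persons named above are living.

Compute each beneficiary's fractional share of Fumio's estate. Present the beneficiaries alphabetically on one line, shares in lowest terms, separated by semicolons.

There is no surviving spouse, so the entire estate passes to Fumio's descendants per stirpes.
The estate is divided into 5 equal shares of 1/5 among Kenji, Midori, Ryo, Umeko, Haruki.
Kenji predeceased; the 1/5 allotted to Kenji's branch passes to Kenji's issue by representation.
The 1/5 is divided into 3 equal shares of 1/15 among Chiyo, Junko, Noboru.
Chiyo is living and takes 1/15.
Junko predeceased; the 1/15 allotted to Junko's branch passes to Junko's issue by representation.
The 1/15 is divided into 2 equal shares of 1/30 among Yoshiko, Hana.
Yoshiko is living and takes 1/30.
Hana is living and takes 1/30.
Noboru is living and takes 1/15.
Midori is living and takes 1/5.
Ryo predeceased; the 1/5 allotted to Ryo's branch passes to Ryo's issue by representation.
The 1/5 is divided into 3 equal shares of 1/15 among Daichi, Akira, Isamu.
Daichi predeceased; the 1/15 allotted to Daichi's branch passes to Daichi's issue by representation.
The 1/15 is divided into 4 equal shares of 1/60 among Sachiko, Mariko, Kaede, Emiko.
Sachiko is living and takes 1/60.
Mariko is living and takes 1/60.
Kaede is living and takes 1/60.
Emiko is living and takes 1/60.
Akira is living and takes 1/15.
Isamu is living and takes 1/15.
Umeko is living and takes 1/5.
Haruki is living and takes 1/5.

Akira 1/15; Chiyo 1/15; Emiko 1/60; Hana 1/30; Haruki 1/5; Isamu 1/15; Kaede 1/60; Mariko 1/60; Midori 1/5; Noboru 1/15; Sachiko 1/60; Umeko 1/5; Yoshiko 1/30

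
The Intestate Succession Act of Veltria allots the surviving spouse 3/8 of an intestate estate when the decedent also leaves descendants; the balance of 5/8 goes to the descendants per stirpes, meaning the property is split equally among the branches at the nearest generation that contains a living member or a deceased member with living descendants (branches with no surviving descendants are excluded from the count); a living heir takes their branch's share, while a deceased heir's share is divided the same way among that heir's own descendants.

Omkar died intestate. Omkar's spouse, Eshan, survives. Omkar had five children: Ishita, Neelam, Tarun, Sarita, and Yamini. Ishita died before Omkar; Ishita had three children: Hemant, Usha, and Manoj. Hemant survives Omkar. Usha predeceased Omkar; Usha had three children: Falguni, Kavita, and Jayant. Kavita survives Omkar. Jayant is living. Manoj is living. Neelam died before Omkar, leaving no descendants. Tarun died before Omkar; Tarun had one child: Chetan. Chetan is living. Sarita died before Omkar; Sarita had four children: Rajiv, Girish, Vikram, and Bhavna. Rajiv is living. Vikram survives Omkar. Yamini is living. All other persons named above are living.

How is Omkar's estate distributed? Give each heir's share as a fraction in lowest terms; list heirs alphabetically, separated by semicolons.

Eshan, as surviving spouse, takes 3/8.
The remaining 5/8 passes to Omkar's descendants per stirpes.
Neelam left no surviving issue, so that branch lapses and is disregarded.
The 5/8 is divided into 4 equal shares of 5/32 among Ishita, Tarun, Sarita, Yamini.
Ishita predeceased; the 5/32 allotted to Ishita's branch passes to Ishita's issue by representation.
The 5/32 is divided into 3 equal shares of 5/96 among Hemant, Usha, Manoj.
Hemant is living and takes 5/96.
Usha predeceased; the 5/96 allotted to Usha's branch passes to Usha's issue by representation.
The 5/96 is divided into 3 equal shares of 5/288 among Falguni, Kavita, Jayant.
Falguni is living and takes 5/288.
Kavita is living and takes 5/288.
Jayant is living and takes 5/288.
Manoj is living and takes 5/96.
Tarun predeceased; the 5/32 allotted to Tarun's branch passes to Tarun's issue by representation.
Chetan is the sole taker at this level and receives the full 5/32.
Sarita predeceased; the 5/32 allotted to Sarita's branch passes to Sarita's issue by representation.
The 5/32 is divided into 4 equal shares of 5/128 among Rajiv, Girish, Vikram, Bhavna.
Rajiv is living and takes 5/128.
Girish is living and takes 5/128.
Vikram is living and takes 5/128.
Bhavna is living and takes 5/128.
Yamini is living and takes 5/32.

Bhavna 5/128; Chetan 5/32; Eshan 3/8; Falguni 5/288; Girish 5/128; Hemant 5/96; Jayant 5/288; Kavita 5/288; Manoj 5/96; Rajiv 5/128; Vikram 5/128; Yamini 5/32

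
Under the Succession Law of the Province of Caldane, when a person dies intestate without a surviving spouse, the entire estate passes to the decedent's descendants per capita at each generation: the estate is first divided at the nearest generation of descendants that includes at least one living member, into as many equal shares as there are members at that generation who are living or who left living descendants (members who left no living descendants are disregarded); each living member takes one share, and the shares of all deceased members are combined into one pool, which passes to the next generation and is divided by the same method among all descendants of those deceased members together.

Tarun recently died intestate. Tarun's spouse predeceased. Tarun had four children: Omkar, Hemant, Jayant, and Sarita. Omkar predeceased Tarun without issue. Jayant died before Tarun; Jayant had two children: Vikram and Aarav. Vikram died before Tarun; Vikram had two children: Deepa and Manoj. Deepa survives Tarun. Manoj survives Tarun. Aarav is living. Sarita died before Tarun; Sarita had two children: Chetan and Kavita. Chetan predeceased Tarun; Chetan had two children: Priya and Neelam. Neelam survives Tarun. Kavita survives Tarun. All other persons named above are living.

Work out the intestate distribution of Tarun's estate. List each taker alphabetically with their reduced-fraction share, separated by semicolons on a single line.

Aarav 1/6; Deepa 1/12; Hemant 1/3; Kavita 1/6; Manoj 1/12; Neelam 1/12; Priya 1/12

There is no surviving spouse, so the entire estate passes to Tarun's descendants per capita at each generation.
At generation 1 (Hemant, Jayant, Sarita) there are 3 shares of (1)/3 = 1/3 each.
Living: Hemant — each takes 1/3.
Deceased: Jayant and Sarita. Their combined 2/3 is pooled and carried to generation 2.
At generation 2 (Vikram, Aarav, Chetan, Kavita) there are 4 shares of (2/3)/4 = 1/6 each.
Living: Aarav and Kavita — each takes 1/6.
Deceased: Vikram and Chetan. Their combined 1/3 is pooled and carried to generation 3.
At generation 3 (Deepa, Manoj, Priya, Neelam) there are 4 shares of (1/3)/4 = 1/12 each.
Living: Deepa, Manoj, Priya, and Neelam — each takes 1/12.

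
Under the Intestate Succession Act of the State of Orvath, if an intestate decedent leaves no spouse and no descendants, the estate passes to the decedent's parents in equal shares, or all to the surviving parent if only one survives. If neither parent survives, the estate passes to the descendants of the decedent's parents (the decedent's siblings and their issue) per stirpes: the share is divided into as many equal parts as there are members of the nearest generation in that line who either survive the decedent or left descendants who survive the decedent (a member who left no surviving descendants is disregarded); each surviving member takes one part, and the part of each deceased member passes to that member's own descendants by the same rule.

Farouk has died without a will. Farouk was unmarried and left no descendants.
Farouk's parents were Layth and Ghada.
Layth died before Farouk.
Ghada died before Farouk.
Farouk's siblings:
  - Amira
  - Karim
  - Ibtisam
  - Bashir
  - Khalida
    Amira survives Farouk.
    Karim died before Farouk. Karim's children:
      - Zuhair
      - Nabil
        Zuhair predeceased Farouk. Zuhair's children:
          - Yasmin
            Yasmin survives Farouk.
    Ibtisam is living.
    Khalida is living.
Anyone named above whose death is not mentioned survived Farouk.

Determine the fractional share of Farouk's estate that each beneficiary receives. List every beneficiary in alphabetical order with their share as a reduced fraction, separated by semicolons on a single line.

Amira 1/5; Bashir 1/5; Ibtisam 1/5; Khalida 1/5; Nabil 1/10; Yasmin 1/10

Neither parent survives and there are no descendants, so the estate passes to Farouk's siblings and their issue per stirpes.
The estate is divided into 5 equal shares of 1/5 among Amira, Karim, Ibtisam, Bashir, Khalida.
Amira is living and takes 1/5.
Karim predeceased; the 1/5 allotted to Karim's branch passes to Karim's issue by representation.
The 1/5 is divided into 2 equal shares of 1/10 among Zuhair, Nabil.
Zuhair predeceased; the 1/10 allotted to Zuhair's branch passes to Zuhair's issue by representation.
Yasmin is the sole taker at this level and receives the full 1/10.
Nabil is living and takes 1/10.
Ibtisam is living and takes 1/5.
Bashir is living and takes 1/5.
Khalida is living and takes 1/5.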